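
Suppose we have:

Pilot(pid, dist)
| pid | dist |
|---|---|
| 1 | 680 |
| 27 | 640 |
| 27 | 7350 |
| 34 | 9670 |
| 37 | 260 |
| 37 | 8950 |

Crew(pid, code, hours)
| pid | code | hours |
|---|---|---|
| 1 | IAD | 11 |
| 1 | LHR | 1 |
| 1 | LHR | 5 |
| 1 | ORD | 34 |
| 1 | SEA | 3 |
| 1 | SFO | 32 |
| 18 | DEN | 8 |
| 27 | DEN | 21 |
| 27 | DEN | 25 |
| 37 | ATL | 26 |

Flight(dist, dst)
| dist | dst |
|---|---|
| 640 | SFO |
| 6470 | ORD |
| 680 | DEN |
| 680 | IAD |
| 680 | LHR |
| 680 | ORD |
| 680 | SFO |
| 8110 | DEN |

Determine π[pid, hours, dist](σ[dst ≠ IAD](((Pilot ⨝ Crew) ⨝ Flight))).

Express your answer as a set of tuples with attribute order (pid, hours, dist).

{(1, 1, 680), (1, 11, 680), (1, 3, 680), (1, 32, 680), (1, 34, 680), (1, 5, 680), (27, 21, 640), (27, 25, 640)}

Natural join on pid: {(1, 680, IAD, 11), (1, 680, LHR, 1), (1, 680, LHR, 5), (1, 680, ORD, 34), (1, 680, SEA, 3), (1, 680, SFO, 32), (27, 640, DEN, 21), (27, 640, DEN, 25), (27, 7350, DEN, 21), (27, 7350, DEN, 25), (37, 260, ATL, 26), (37, 8950, ATL, 26)}
Natural join on dist: {(1, 680, IAD, 11, DEN), (1, 680, IAD, 11, IAD), (1, 680, IAD, 11, LHR), (1, 680, IAD, 11, ORD), (1, 680, IAD, 11, SFO), (1, 680, LHR, 1, DEN), (1, 680, LHR, 1, IAD), (1, 680, LHR, 1, LHR), (1, 680, LHR, 1, ORD), (1, 680, LHR, 1, SFO), (1, 680, LHR, 5, DEN), (1, 680, LHR, 5, IAD), (1, 680, LHR, 5, LHR), (1, 680, LHR, 5, ORD), (1, 680, LHR, 5, SFO), (1, 680, ORD, 34, DEN), (1, 680, ORD, 34, IAD), (1, 680, ORD, 34, LHR), (1, 680, ORD, 34, ORD), (1, 680, ORD, 34, SFO), (1, 680, SEA, 3, DEN), (1, 680, SEA, 3, IAD), (1, 680, SEA, 3, LHR), (1, 680, SEA, 3, ORD), (1, 680, SEA, 3, SFO), (1, 680, SFO, 32, DEN), (1, 680, SFO, 32, IAD), (1, 680, SFO, 32, LHR), (1, 680, SFO, 32, ORD), (1, 680, SFO, 32, SFO), (27, 640, DEN, 21, SFO), (27, 640, DEN, 25, SFO)}
σ[dst ≠ IAD]: keep tuples satisfying dst ≠ IAD → {(1, 680, IAD, 11, DEN), (1, 680, IAD, 11, LHR), (1, 680, IAD, 11, ORD), (1, 680, IAD, 11, SFO), (1, 680, LHR, 1, DEN), (1, 680, LHR, 1, LHR), (1, 680, LHR, 1, ORD), (1, 680, LHR, 1, SFO), (1, 680, LHR, 5, DEN), (1, 680, LHR, 5, LHR), (1, 680, LHR, 5, ORD), (1, 680, LHR, 5, SFO), (1, 680, ORD, 34, DEN), (1, 680, ORD, 34, LHR), (1, 680, ORD, 34, ORD), (1, 680, ORD, 34, SFO), (1, 680, SEA, 3, DEN), (1, 680, SEA, 3, LHR), (1, 680, SEA, 3, ORD), (1, 680, SEA, 3, SFO), (1, 680, SFO, 32, DEN), (1, 680, SFO, 32, LHR), (1, 680, SFO, 32, ORD), (1, 680, SFO, 32, SFO), (27, 640, DEN, 21, SFO), (27, 640, DEN, 25, SFO)}
Keep only column(s) pid, hours, dist (18 duplicate(s) eliminated): {(1, 1, 680), (1, 11, 680), (1, 3, 680), (1, 32, 680), (1, 34, 680), (1, 5, 680), (27, 21, 640), (27, 25, 640)}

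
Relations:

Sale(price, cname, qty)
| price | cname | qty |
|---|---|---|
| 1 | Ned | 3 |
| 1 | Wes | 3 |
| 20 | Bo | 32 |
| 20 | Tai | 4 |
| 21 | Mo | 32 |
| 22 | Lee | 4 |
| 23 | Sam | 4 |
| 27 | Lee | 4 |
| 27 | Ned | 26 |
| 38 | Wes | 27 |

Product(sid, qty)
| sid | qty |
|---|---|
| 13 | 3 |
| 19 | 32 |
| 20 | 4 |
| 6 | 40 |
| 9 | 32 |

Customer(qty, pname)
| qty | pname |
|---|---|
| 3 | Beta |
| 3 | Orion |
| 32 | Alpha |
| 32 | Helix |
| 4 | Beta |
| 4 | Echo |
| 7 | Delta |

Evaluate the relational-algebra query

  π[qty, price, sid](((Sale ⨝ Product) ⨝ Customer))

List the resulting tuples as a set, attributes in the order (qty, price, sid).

{(3, 1, 13), (32, 20, 19), (32, 20, 9), (32, 21, 19), (32, 21, 9), (4, 20, 20), (4, 22, 20), (4, 23, 20), (4, 27, 20)}

Joining Sale and Product on qty yields {(1, Ned, 3, 13), (1, Wes, 3, 13), (20, Bo, 32, 19), (20, Bo, 32, 9), (20, Tai, 4, 20), (21, Mo, 32, 19), (21, Mo, 32, 9), (22, Lee, 4, 20), (23, Sam, 4, 20), (27, Lee, 4, 20)}.
Joining (Sale ⨝ Product) and Customer on qty yields {(1, Ned, 3, 13, Beta), (1, Ned, 3, 13, Orion), (1, Wes, 3, 13, Beta), (1, Wes, 3, 13, Orion), (20, Bo, 32, 19, Alpha), (20, Bo, 32, 19, Helix), (20, Bo, 32, 9, Alpha), (20, Bo, 32, 9, Helix), (20, Tai, 4, 20, Beta), (20, Tai, 4, 20, Echo), (21, Mo, 32, 19, Alpha), (21, Mo, 32, 19, Helix), (21, Mo, 32, 9, Alpha), (21, Mo, 32, 9, Helix), (22, Lee, 4, 20, Beta), (22, Lee, 4, 20, Echo), (23, Sam, 4, 20, Beta), (23, Sam, 4, 20, Echo), (27, Lee, 4, 20, Beta), (27, Lee, 4, 20, Echo)}.
π[qty, price, sid]: project onto (qty, price, sid) (11 duplicate(s) eliminated) → {(3, 1, 13), (32, 20, 19), (32, 20, 9), (32, 21, 19), (32, 21, 9), (4, 20, 20), (4, 22, 20), (4, 23, 20), (4, 27, 20)}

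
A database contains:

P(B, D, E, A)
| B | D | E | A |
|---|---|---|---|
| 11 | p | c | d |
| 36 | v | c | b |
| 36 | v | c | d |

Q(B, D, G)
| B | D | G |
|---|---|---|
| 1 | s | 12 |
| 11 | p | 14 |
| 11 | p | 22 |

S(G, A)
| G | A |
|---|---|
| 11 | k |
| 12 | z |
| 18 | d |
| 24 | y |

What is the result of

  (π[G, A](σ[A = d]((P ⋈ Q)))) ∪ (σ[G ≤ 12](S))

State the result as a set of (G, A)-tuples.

{(11, k), (12, z), (14, d), (22, d)}

P ⋈ Q (natural join on B, D): {(11, p, c, d, 14), (11, p, c, d, 22)}
σ[A = d]: keep tuples satisfying A = d → {(11, p, c, d, 14), (11, p, c, d, 22)}
Projecting to G, A: {(14, d), (22, d)}
σ[G ≤ 12]: keep tuples satisfying G ≤ 12 → {(11, k), (12, z)}
Union: {(14, d), (22, d)} with {(11, k), (12, z)} → {(11, k), (12, z), (14, d), (22, d)}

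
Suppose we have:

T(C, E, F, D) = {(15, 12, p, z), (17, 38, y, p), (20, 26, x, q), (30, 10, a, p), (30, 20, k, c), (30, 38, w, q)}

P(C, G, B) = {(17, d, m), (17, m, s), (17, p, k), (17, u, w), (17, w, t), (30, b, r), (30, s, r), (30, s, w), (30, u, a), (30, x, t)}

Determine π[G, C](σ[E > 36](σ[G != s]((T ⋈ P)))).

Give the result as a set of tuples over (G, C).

T ⋈ P (natural join on C): {(17, 38, y, p, d, m), (17, 38, y, p, m, s), (17, 38, y, p, p, k), (17, 38, y, p, u, w), (17, 38, y, p, w, t), (30, 10, a, p, b, r), (30, 10, a, p, s, r), (30, 10, a, p, s, w), (30, 10, a, p, u, a), (30, 10, a, p, x, t), (30, 20, k, c, b, r), (30, 20, k, c, s, r), (30, 20, k, c, s, w), (30, 20, k, c, u, a), (30, 20, k, c, x, t), (30, 38, w, q, b, r), (30, 38, w, q, s, r), (30, 38, w, q, s, w), (30, 38, w, q, u, a), (30, 38, w, q, x, t)}
Selection G != s: {(17, 38, y, p, d, m), (17, 38, y, p, m, s), (17, 38, y, p, p, k), (17, 38, y, p, u, w), (17, 38, y, p, w, t), (30, 10, a, p, b, r), (30, 10, a, p, u, a), (30, 10, a, p, x, t), (30, 20, k, c, b, r), (30, 20, k, c, u, a), (30, 20, k, c, x, t), (30, 38, w, q, b, r), (30, 38, w, q, u, a), (30, 38, w, q, x, t)}
Selection E > 36: {(17, 38, y, p, d, m), (17, 38, y, p, m, s), (17, 38, y, p, p, k), (17, 38, y, p, u, w), (17, 38, y, p, w, t), (30, 38, w, q, b, r), (30, 38, w, q, u, a), (30, 38, w, q, x, t)}
π[G, C]: project onto (G, C) → {(b, 30), (d, 17), (m, 17), (p, 17), (u, 17), (u, 30), (w, 17), (x, 30)}

{(b, 30), (d, 17), (m, 17), (p, 17), (u, 17), (u, 30), (w, 17), (x, 30)}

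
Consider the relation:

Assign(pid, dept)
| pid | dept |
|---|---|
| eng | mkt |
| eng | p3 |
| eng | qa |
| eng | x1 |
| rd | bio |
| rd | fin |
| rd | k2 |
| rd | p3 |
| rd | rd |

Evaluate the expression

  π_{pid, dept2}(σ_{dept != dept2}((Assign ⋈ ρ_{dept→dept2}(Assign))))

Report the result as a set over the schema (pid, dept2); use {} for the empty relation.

{(eng, mkt), (eng, p3), (eng, qa), (eng, x1), (rd, bio), (rd, fin), (rd, k2), (rd, p3), (rd, rd)}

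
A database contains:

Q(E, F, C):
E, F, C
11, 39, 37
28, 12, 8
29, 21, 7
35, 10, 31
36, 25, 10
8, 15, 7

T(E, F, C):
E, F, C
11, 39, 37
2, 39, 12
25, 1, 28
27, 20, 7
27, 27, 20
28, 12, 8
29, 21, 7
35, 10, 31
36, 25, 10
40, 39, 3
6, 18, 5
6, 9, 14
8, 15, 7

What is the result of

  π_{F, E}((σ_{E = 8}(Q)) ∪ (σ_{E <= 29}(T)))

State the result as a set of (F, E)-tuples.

Filtering on E = 8 leaves {(8, 15, 7)}.
Filtering on E <= 29 leaves {(11, 39, 37), (2, 39, 12), (25, 1, 28), (27, 20, 7), (27, 27, 20), (28, 12, 8), (29, 21, 7), (6, 18, 5), (6, 9, 14), (8, 15, 7)}.
Set union of the two operands is {(11, 39, 37), (2, 39, 12), (25, 1, 28), (27, 20, 7), (27, 27, 20), (28, 12, 8), (29, 21, 7), (6, 18, 5), (6, 9, 14), (8, 15, 7)}.
Keep only column(s) F, E: {(1, 25), (12, 28), (15, 8), (18, 6), (20, 27), (21, 29), (27, 27), (39, 11), (39, 2), (9, 6)}

{(1, 25), (12, 28), (15, 8), (18, 6), (20, 27), (21, 29), (27, 27), (39, 11), (39, 2), (9, 6)}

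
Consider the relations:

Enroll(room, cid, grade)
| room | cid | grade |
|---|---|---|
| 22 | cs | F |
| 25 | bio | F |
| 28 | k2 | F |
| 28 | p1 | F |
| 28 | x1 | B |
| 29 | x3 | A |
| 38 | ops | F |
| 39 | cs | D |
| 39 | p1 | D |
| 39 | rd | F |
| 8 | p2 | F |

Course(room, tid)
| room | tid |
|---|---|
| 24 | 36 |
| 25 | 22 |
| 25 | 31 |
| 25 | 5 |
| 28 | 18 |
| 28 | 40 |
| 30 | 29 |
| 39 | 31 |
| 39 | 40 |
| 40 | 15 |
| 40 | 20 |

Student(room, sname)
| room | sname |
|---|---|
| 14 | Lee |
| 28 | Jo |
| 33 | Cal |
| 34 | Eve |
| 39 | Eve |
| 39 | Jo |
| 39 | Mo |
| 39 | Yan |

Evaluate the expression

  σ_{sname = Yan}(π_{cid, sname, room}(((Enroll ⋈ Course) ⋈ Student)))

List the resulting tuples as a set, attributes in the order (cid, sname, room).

Enroll ⋈ Course (natural join on room): {(25, bio, F, 22), (25, bio, F, 31), (25, bio, F, 5), (28, k2, F, 18), (28, k2, F, 40), (28, p1, F, 18), (28, p1, F, 40), (28, x1, B, 18), (28, x1, B, 40), (39, cs, D, 31), (39, cs, D, 40), (39, p1, D, 31), (39, p1, D, 40), (39, rd, F, 31), (39, rd, F, 40)}
(Enroll ⋈ Course) ⋈ Student (natural join on room): {(28, k2, F, 18, Jo), (28, k2, F, 40, Jo), (28, p1, F, 18, Jo), (28, p1, F, 40, Jo), (28, x1, B, 18, Jo), (28, x1, B, 40, Jo), (39, cs, D, 31, Eve), (39, cs, D, 31, Jo), (39, cs, D, 31, Mo), (39, cs, D, 31, Yan), (39, cs, D, 40, Eve), (39, cs, D, 40, Jo), (39, cs, D, 40, Mo), (39, cs, D, 40, Yan), (39, p1, D, 31, Eve), (39, p1, D, 31, Jo), (39, p1, D, 31, Mo), (39, p1, D, 31, Yan), (39, p1, D, 40, Eve), (39, p1, D, 40, Jo), (39, p1, D, 40, Mo), (39, p1, D, 40, Yan), (39, rd, F, 31, Eve), (39, rd, F, 31, Jo), (39, rd, F, 31, Mo), (39, rd, F, 31, Yan), (39, rd, F, 40, Eve), (39, rd, F, 40, Jo), (39, rd, F, 40, Mo), (39, rd, F, 40, Yan)}
Keep only column(s) cid, sname, room (15 duplicate(s) eliminated): {(cs, Eve, 39), (cs, Jo, 39), (cs, Mo, 39), (cs, Yan, 39), (k2, Jo, 28), (p1, Eve, 39), (p1, Jo, 28), (p1, Jo, 39), (p1, Mo, 39), (p1, Yan, 39), (rd, Eve, 39), (rd, Jo, 39), (rd, Mo, 39), (rd, Yan, 39), (x1, Jo, 28)}
Filtering on sname = Yan leaves {(cs, Yan, 39), (p1, Yan, 39), (rd, Yan, 39)}.

{(cs, Yan, 39), (p1, Yan, 39), (rd, Yan, 39)}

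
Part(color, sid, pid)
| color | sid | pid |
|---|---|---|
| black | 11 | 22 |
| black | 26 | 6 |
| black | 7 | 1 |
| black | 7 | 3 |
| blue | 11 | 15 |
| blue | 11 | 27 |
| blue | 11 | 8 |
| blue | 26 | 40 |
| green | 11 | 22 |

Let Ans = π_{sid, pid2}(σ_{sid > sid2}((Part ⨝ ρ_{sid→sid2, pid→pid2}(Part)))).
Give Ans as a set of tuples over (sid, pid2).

ρ[sid→sid2, pid→pid2]: schema becomes (color, sid2, pid2); tuples unchanged.
Joining Part and ρ_{sid→sid2, pid→pid2}(Part) on color yields {(black, 11, 22, 11, 22), (black, 11, 22, 26, 6), (black, 11, 22, 7, 1), (black, 11, 22, 7, 3), (black, 26, 6, 11, 22), (black, 26, 6, 26, 6), (black, 26, 6, 7, 1), (black, 26, 6, 7, 3), (black, 7, 1, 11, 22), (black, 7, 1, 26, 6), (black, 7, 1, 7, 1), (black, 7, 1, 7, 3), (black, 7, 3, 11, 22), (black, 7, 3, 26, 6), (black, 7, 3, 7, 1), (black, 7, 3, 7, 3), (blue, 11, 15, 11, 15), (blue, 11, 15, 11, 27), (blue, 11, 15, 11, 8), (blue, 11, 15, 26, 40), (blue, 11, 27, 11, 15), (blue, 11, 27, 11, 27), (blue, 11, 27, 11, 8), (blue, 11, 27, 26, 40), (blue, 11, 8, 11, 15), (blue, 11, 8, 11, 27), (blue, 11, 8, 11, 8), (blue, 11, 8, 26, 40), (blue, 26, 40, 11, 15), (blue, 26, 40, 11, 27), (blue, 26, 40, 11, 8), (blue, 26, 40, 26, 40), (green, 11, 22, 11, 22)}.
Selection sid > sid2: {(black, 11, 22, 7, 1), (black, 11, 22, 7, 3), (black, 26, 6, 11, 22), (black, 26, 6, 7, 1), (black, 26, 6, 7, 3), (blue, 26, 40, 11, 15), (blue, 26, 40, 11, 27), (blue, 26, 40, 11, 8)}
Keep only column(s) sid, pid2: {(11, 1), (11, 3), (26, 1), (26, 15), (26, 22), (26, 27), (26, 3), (26, 8)}

{(11, 1), (11, 3), (26, 1), (26, 15), (26, 22), (26, 27), (26, 3), (26, 8)}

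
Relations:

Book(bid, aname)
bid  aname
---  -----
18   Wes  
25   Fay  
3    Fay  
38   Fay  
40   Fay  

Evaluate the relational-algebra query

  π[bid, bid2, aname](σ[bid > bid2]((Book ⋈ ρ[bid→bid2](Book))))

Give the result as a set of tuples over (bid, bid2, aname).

{(25, 3, Fay), (38, 25, Fay), (38, 3, Fay), (40, 25, Fay), (40, 3, Fay), (40, 38, Fay)}

ρ[bid→bid2]: schema becomes (bid2, aname); tuples unchanged.
Book ⋈ ρ[bid→bid2](Book) (natural join on aname): {(18, Wes, 18), (25, Fay, 25), (25, Fay, 3), (25, Fay, 38), (25, Fay, 40), (3, Fay, 25), (3, Fay, 3), (3, Fay, 38), (3, Fay, 40), (38, Fay, 25), (38, Fay, 3), (38, Fay, 38), (38, Fay, 40), (40, Fay, 25), (40, Fay, 3), (40, Fay, 38), (40, Fay, 40)}
Filtering on bid > bid2 leaves {(25, Fay, 3), (38, Fay, 25), (38, Fay, 3), (40, Fay, 25), (40, Fay, 3), (40, Fay, 38)}.
π_{bid, bid2, aname} gives {(25, 3, Fay), (38, 25, Fay), (38, 3, Fay), (40, 25, Fay), (40, 3, Fay), (40, 38, Fay)}.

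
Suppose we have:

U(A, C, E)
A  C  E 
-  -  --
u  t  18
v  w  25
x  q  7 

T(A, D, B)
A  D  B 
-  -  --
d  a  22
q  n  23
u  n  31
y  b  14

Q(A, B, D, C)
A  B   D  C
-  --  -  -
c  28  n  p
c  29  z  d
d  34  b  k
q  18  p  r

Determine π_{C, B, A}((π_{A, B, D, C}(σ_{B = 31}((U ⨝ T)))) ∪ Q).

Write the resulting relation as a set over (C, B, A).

{(d, 29, c), (k, 34, d), (p, 28, c), (r, 18, q), (t, 31, u)}

Natural join on A: {(u, t, 18, n, 31)}
Apply σ_{B = 31}; surviving tuples: {(u, t, 18, n, 31)}
Keep only column(s) A, B, D, C: {(u, 31, n, t)}
Taking the union: {(c, 28, n, p), (c, 29, z, d), (d, 34, b, k), (q, 18, p, r), (u, 31, n, t)}
Keep only column(s) C, B, A: {(d, 29, c), (k, 34, d), (p, 28, c), (r, 18, q), (t, 31, u)}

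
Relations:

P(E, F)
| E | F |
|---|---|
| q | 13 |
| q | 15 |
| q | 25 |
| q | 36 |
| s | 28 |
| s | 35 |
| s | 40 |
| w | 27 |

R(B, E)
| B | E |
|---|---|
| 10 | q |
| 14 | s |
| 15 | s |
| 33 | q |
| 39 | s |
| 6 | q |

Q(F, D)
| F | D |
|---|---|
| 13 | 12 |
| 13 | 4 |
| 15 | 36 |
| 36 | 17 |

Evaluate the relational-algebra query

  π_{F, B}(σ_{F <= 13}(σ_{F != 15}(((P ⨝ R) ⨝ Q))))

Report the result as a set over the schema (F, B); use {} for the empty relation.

{(13, 10), (13, 33), (13, 6)}

P ⋈ R (natural join on E): {(q, 13, 10), (q, 13, 33), (q, 13, 6), (q, 15, 10), (q, 15, 33), (q, 15, 6), (q, 25, 10), (q, 25, 33), (q, 25, 6), (q, 36, 10), (q, 36, 33), (q, 36, 6), (s, 28, 14), (s, 28, 15), (s, 28, 39), (s, 35, 14), (s, 35, 15), (s, 35, 39), (s, 40, 14), (s, 40, 15), (s, 40, 39)}
(P ⨝ R) ⋈ Q (natural join on F): {(q, 13, 10, 12), (q, 13, 10, 4), (q, 13, 33, 12), (q, 13, 33, 4), (q, 13, 6, 12), (q, 13, 6, 4), (q, 15, 10, 36), (q, 15, 33, 36), (q, 15, 6, 36), (q, 36, 10, 17), (q, 36, 33, 17), (q, 36, 6, 17)}
Apply σ_{F != 15}; surviving tuples: {(q, 13, 10, 12), (q, 13, 10, 4), (q, 13, 33, 12), (q, 13, 33, 4), (q, 13, 6, 12), (q, 13, 6, 4), (q, 36, 10, 17), (q, 36, 33, 17), (q, 36, 6, 17)}
Apply σ_{F <= 13}; surviving tuples: {(q, 13, 10, 12), (q, 13, 10, 4), (q, 13, 33, 12), (q, 13, 33, 4), (q, 13, 6, 12), (q, 13, 6, 4)}
π[F, B]: project onto (F, B) (3 duplicate(s) eliminated) → {(13, 10), (13, 33), (13, 6)}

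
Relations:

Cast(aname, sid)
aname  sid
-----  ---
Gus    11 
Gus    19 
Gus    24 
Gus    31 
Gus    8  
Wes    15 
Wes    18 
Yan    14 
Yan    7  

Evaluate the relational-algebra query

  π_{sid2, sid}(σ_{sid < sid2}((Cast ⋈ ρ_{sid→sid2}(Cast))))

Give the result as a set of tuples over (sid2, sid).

{(11, 8), (14, 7), (18, 15), (19, 11), (19, 8), (24, 11), (24, 19), (24, 8), (31, 11), (31, 19), (31, 24), (31, 8)}

ρ[sid→sid2]: schema becomes (aname, sid2); tuples unchanged.
Joining Cast and ρ_{sid→sid2}(Cast) on aname yields {(Gus, 11, 11), (Gus, 11, 19), (Gus, 11, 24), (Gus, 11, 31), (Gus, 11, 8), (Gus, 19, 11), (Gus, 19, 19), (Gus, 19, 24), (Gus, 19, 31), (Gus, 19, 8), (Gus, 24, 11), (Gus, 24, 19), (Gus, 24, 24), (Gus, 24, 31), (Gus, 24, 8), (Gus, 31, 11), (Gus, 31, 19), (Gus, 31, 24), (Gus, 31, 31), (Gus, 31, 8), (Gus, 8, 11), (Gus, 8, 19), (Gus, 8, 24), (Gus, 8, 31), (Gus, 8, 8), (Wes, 15, 15), (Wes, 15, 18), (Wes, 18, 15), (Wes, 18, 18), (Yan, 14, 14), (Yan, 14, 7), (Yan, 7, 14), (Yan, 7, 7)}.
Filtering on sid < sid2 leaves {(Gus, 11, 19), (Gus, 11, 24), (Gus, 11, 31), (Gus, 19, 24), (Gus, 19, 31), (Gus, 24, 31), (Gus, 8, 11), (Gus, 8, 19), (Gus, 8, 24), (Gus, 8, 31), (Wes, 15, 18), (Yan, 7, 14)}.
Projecting to sid2, sid: {(11, 8), (14, 7), (18, 15), (19, 11), (19, 8), (24, 11), (24, 19), (24, 8), (31, 11), (31, 19), (31, 24), (31, 8)}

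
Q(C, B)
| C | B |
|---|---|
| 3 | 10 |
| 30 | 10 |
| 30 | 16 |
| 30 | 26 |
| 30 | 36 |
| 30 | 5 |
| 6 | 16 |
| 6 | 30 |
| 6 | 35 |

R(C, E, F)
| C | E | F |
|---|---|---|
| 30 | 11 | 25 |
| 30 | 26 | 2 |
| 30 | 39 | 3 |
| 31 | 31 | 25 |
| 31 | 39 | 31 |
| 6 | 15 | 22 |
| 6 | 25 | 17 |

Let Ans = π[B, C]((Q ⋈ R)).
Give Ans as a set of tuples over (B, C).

Joining Q and R on C yields {(30, 10, 11, 25), (30, 10, 26, 2), (30, 10, 39, 3), (30, 16, 11, 25), (30, 16, 26, 2), (30, 16, 39, 3), (30, 26, 11, 25), (30, 26, 26, 2), (30, 26, 39, 3), (30, 36, 11, 25), (30, 36, 26, 2), (30, 36, 39, 3), (30, 5, 11, 25), (30, 5, 26, 2), (30, 5, 39, 3), (6, 16, 15, 22), (6, 16, 25, 17), (6, 30, 15, 22), (6, 30, 25, 17), (6, 35, 15, 22), (6, 35, 25, 17)}.
Projecting to B, C (13 duplicate(s) eliminated): {(10, 30), (16, 30), (16, 6), (26, 30), (30, 6), (35, 6), (36, 30), (5, 30)}

{(10, 30), (16, 30), (16, 6), (26, 30), (30, 6), (35, 6), (36, 30), (5, 30)}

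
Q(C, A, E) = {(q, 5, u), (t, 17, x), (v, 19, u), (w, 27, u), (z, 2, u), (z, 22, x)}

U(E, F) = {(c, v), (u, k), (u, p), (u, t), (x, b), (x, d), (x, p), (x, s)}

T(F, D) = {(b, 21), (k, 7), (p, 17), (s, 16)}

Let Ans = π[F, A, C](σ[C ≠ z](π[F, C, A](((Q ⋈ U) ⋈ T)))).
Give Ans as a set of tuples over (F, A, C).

Joining Q and U on E yields {(q, 5, u, k), (q, 5, u, p), (q, 5, u, t), (t, 17, x, b), (t, 17, x, d), (t, 17, x, p), (t, 17, x, s), (v, 19, u, k), (v, 19, u, p), (v, 19, u, t), (w, 27, u, k), (w, 27, u, p), (w, 27, u, t), (z, 2, u, k), (z, 2, u, p), (z, 2, u, t), (z, 22, x, b), (z, 22, x, d), (z, 22, x, p), (z, 22, x, s)}.
Joining (Q ⋈ U) and T on F yields {(q, 5, u, k, 7), (q, 5, u, p, 17), (t, 17, x, b, 21), (t, 17, x, p, 17), (t, 17, x, s, 16), (v, 19, u, k, 7), (v, 19, u, p, 17), (w, 27, u, k, 7), (w, 27, u, p, 17), (z, 2, u, k, 7), (z, 2, u, p, 17), (z, 22, x, b, 21), (z, 22, x, p, 17), (z, 22, x, s, 16)}.
π[F, C, A]: project onto (F, C, A) → {(b, t, 17), (b, z, 22), (k, q, 5), (k, v, 19), (k, w, 27), (k, z, 2), (p, q, 5), (p, t, 17), (p, v, 19), (p, w, 27), (p, z, 2), (p, z, 22), (s, t, 17), (s, z, 22)}
Apply σ_{C ≠ z}; surviving tuples: {(b, t, 17), (k, q, 5), (k, v, 19), (k, w, 27), (p, q, 5), (p, t, 17), (p, v, 19), (p, w, 27), (s, t, 17)}
π[F, A, C]: project onto (F, A, C) → {(b, 17, t), (k, 19, v), (k, 27, w), (k, 5, q), (p, 17, t), (p, 19, v), (p, 27, w), (p, 5, q), (s, 17, t)}

{(b, 17, t), (k, 19, v), (k, 27, w), (k, 5, q), (p, 17, t), (p, 19, v), (p, 27, w), (p, 5, q), (s, 17, t)}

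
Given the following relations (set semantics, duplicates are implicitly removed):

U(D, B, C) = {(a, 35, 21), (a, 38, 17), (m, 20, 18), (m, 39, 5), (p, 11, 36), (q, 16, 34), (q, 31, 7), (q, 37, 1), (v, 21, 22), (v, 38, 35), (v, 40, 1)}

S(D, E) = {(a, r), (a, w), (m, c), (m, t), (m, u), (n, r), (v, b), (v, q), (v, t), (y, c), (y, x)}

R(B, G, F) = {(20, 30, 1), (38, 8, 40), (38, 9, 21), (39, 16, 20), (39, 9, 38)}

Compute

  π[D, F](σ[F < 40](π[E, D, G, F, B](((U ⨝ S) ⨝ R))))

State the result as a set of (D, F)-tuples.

Natural join on D: {(a, 35, 21, r), (a, 35, 21, w), (a, 38, 17, r), (a, 38, 17, w), (m, 20, 18, c), (m, 20, 18, t), (m, 20, 18, u), (m, 39, 5, c), (m, 39, 5, t), (m, 39, 5, u), (v, 21, 22, b), (v, 21, 22, q), (v, 21, 22, t), (v, 38, 35, b), (v, 38, 35, q), (v, 38, 35, t), (v, 40, 1, b), (v, 40, 1, q), (v, 40, 1, t)}
Natural join on B: {(a, 38, 17, r, 8, 40), (a, 38, 17, r, 9, 21), (a, 38, 17, w, 8, 40), (a, 38, 17, w, 9, 21), (m, 20, 18, c, 30, 1), (m, 20, 18, t, 30, 1), (m, 20, 18, u, 30, 1), (m, 39, 5, c, 16, 20), (m, 39, 5, c, 9, 38), (m, 39, 5, t, 16, 20), (m, 39, 5, t, 9, 38), (m, 39, 5, u, 16, 20), (m, 39, 5, u, 9, 38), (v, 38, 35, b, 8, 40), (v, 38, 35, b, 9, 21), (v, 38, 35, q, 8, 40), (v, 38, 35, q, 9, 21), (v, 38, 35, t, 8, 40), (v, 38, 35, t, 9, 21)}
Keep only column(s) E, D, G, F, B: {(b, v, 8, 40, 38), (b, v, 9, 21, 38), (c, m, 16, 20, 39), (c, m, 30, 1, 20), (c, m, 9, 38, 39), (q, v, 8, 40, 38), (q, v, 9, 21, 38), (r, a, 8, 40, 38), (r, a, 9, 21, 38), (t, m, 16, 20, 39), (t, m, 30, 1, 20), (t, m, 9, 38, 39), (t, v, 8, 40, 38), (t, v, 9, 21, 38), (u, m, 16, 20, 39), (u, m, 30, 1, 20), (u, m, 9, 38, 39), (w, a, 8, 40, 38), (w, a, 9, 21, 38)}
Apply σ_{F < 40}; surviving tuples: {(b, v, 9, 21, 38), (c, m, 16, 20, 39), (c, m, 30, 1, 20), (c, m, 9, 38, 39), (q, v, 9, 21, 38), (r, a, 9, 21, 38), (t, m, 16, 20, 39), (t, m, 30, 1, 20), (t, m, 9, 38, 39), (t, v, 9, 21, 38), (u, m, 16, 20, 39), (u, m, 30, 1, 20), (u, m, 9, 38, 39), (w, a, 9, 21, 38)}
Keep only column(s) D, F (9 duplicate(s) eliminated): {(a, 21), (m, 1), (m, 20), (m, 38), (v, 21)}

{(a, 21), (m, 1), (m, 20), (m, 38), (v, 21)}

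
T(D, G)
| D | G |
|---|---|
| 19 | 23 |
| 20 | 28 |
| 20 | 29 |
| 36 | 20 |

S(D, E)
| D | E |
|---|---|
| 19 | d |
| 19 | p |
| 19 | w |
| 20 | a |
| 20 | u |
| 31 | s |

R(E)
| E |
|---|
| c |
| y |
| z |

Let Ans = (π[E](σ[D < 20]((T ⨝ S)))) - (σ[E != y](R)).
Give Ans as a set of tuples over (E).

T ⋈ S (natural join on D): {(19, 23, d), (19, 23, p), (19, 23, w), (20, 28, a), (20, 28, u), (20, 29, a), (20, 29, u)}
Filtering on D < 20 leaves {(19, 23, d), (19, 23, p), (19, 23, w)}.
π[E]: project onto (E) → {d, p, w}
Filtering on E != y leaves {c, z}.
Set difference of the two operands is {d, p, w}.

{d, p, w}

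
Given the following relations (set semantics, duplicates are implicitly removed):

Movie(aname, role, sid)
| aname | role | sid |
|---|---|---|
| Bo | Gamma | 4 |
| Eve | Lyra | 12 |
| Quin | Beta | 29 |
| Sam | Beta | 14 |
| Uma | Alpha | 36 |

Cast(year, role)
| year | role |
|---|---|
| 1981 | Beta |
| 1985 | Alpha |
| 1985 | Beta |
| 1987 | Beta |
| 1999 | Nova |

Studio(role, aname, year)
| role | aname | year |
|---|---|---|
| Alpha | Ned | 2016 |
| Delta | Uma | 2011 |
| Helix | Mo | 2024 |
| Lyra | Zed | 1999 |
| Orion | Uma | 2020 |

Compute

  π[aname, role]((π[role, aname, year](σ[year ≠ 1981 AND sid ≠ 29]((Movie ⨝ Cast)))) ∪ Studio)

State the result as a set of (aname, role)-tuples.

Joining Movie and Cast on role yields {(Quin, Beta, 29, 1981), (Quin, Beta, 29, 1985), (Quin, Beta, 29, 1987), (Sam, Beta, 14, 1981), (Sam, Beta, 14, 1985), (Sam, Beta, 14, 1987), (Uma, Alpha, 36, 1985)}.
Apply σ_{year ≠ 1981 AND sid ≠ 29}; surviving tuples: {(Sam, Beta, 14, 1985), (Sam, Beta, 14, 1987), (Uma, Alpha, 36, 1985)}
Keep only column(s) role, aname, year: {(Alpha, Uma, 1985), (Beta, Sam, 1985), (Beta, Sam, 1987)}
Set union of the two operands is {(Alpha, Ned, 2016), (Alpha, Uma, 1985), (Beta, Sam, 1985), (Beta, Sam, 1987), (Delta, Uma, 2011), (Helix, Mo, 2024), (Lyra, Zed, 1999), (Orion, Uma, 2020)}.
Keep only column(s) aname, role (1 duplicate(s) eliminated): {(Mo, Helix), (Ned, Alpha), (Sam, Beta), (Uma, Alpha), (Uma, Delta), (Uma, Orion), (Zed, Lyra)}

{(Mo, Helix), (Ned, Alpha), (Sam, Beta), (Uma, Alpha), (Uma, Delta), (Uma, Orion), (Zed, Lyra)}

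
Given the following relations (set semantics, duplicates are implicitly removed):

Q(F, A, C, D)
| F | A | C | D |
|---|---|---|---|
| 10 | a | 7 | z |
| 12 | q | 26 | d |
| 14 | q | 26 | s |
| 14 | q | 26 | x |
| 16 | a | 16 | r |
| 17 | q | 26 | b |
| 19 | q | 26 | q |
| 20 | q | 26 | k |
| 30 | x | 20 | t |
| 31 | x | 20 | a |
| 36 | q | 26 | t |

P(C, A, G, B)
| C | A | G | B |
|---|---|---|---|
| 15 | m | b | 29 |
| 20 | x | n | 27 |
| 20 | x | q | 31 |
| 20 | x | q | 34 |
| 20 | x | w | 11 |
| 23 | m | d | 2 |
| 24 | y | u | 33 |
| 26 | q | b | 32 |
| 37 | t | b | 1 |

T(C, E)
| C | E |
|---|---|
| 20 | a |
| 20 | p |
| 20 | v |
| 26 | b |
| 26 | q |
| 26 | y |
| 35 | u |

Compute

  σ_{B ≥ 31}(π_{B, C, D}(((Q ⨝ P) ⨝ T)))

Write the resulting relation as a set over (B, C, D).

{(31, 20, a), (31, 20, t), (32, 26, b), (32, 26, d), (32, 26, k), (32, 26, q), (32, 26, s), (32, 26, t), (32, 26, x), (34, 20, a), (34, 20, t)}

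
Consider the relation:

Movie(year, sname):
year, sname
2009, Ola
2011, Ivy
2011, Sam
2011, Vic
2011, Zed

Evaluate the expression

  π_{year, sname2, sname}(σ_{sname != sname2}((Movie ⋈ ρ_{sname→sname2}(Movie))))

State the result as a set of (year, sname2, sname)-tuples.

{(2011, Ivy, Sam), (2011, Ivy, Vic), (2011, Ivy, Zed), (2011, Sam, Ivy), (2011, Sam, Vic), (2011, Sam, Zed), (2011, Vic, Ivy), (2011, Vic, Sam), (2011, Vic, Zed), (2011, Zed, Ivy), (2011, Zed, Sam), (2011, Zed, Vic)}

ρ[sname→sname2]: schema becomes (year, sname2); tuples unchanged.
Movie ⋈ ρ_{sname→sname2}(Movie) (natural join on year): {(2009, Ola, Ola), (2011, Ivy, Ivy), (2011, Ivy, Sam), (2011, Ivy, Vic), (2011, Ivy, Zed), (2011, Sam, Ivy), (2011, Sam, Sam), (2011, Sam, Vic), (2011, Sam, Zed), (2011, Vic, Ivy), (2011, Vic, Sam), (2011, Vic, Vic), (2011, Vic, Zed), (2011, Zed, Ivy), (2011, Zed, Sam), (2011, Zed, Vic), (2011, Zed, Zed)}
Filtering on sname != sname2 leaves {(2011, Ivy, Sam), (2011, Ivy, Vic), (2011, Ivy, Zed), (2011, Sam, Ivy), (2011, Sam, Vic), (2011, Sam, Zed), (2011, Vic, Ivy), (2011, Vic, Sam), (2011, Vic, Zed), (2011, Zed, Ivy), (2011, Zed, Sam), (2011, Zed, Vic)}.
Projecting to year, sname2, sname: {(2011, Ivy, Sam), (2011, Ivy, Vic), (2011, Ivy, Zed), (2011, Sam, Ivy), (2011, Sam, Vic), (2011, Sam, Zed), (2011, Vic, Ivy), (2011, Vic, Sam), (2011, Vic, Zed), (2011, Zed, Ivy), (2011, Zed, Sam), (2011, Zed, Vic)}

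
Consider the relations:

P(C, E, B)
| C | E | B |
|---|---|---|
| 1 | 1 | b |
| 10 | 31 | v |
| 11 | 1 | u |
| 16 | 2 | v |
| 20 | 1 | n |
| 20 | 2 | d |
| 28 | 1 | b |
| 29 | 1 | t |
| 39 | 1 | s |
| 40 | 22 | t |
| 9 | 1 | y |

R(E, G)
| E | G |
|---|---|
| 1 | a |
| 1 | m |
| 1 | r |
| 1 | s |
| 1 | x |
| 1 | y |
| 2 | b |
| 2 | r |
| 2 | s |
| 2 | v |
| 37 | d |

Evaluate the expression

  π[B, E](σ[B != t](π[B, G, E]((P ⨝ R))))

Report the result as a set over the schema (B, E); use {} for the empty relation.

{(b, 1), (d, 2), (n, 1), (s, 1), (u, 1), (v, 2), (y, 1)}

Natural join on E: {(1, 1, b, a), (1, 1, b, m), (1, 1, b, r), (1, 1, b, s), (1, 1, b, x), (1, 1, b, y), (11, 1, u, a), (11, 1, u, m), (11, 1, u, r), (11, 1, u, s), (11, 1, u, x), (11, 1, u, y), (16, 2, v, b), (16, 2, v, r), (16, 2, v, s), (16, 2, v, v), (20, 1, n, a), (20, 1, n, m), (20, 1, n, r), (20, 1, n, s), (20, 1, n, x), (20, 1, n, y), (20, 2, d, b), (20, 2, d, r), (20, 2, d, s), (20, 2, d, v), (28, 1, b, a), (28, 1, b, m), (28, 1, b, r), (28, 1, b, s), (28, 1, b, x), (28, 1, b, y), (29, 1, t, a), (29, 1, t, m), (29, 1, t, r), (29, 1, t, s), (29, 1, t, x), (29, 1, t, y), (39, 1, s, a), (39, 1, s, m), (39, 1, s, r), (39, 1, s, s), (39, 1, s, x), (39, 1, s, y), (9, 1, y, a), (9, 1, y, m), (9, 1, y, r), (9, 1, y, s), (9, 1, y, x), (9, 1, y, y)}
Keep only column(s) B, G, E (6 duplicate(s) eliminated): {(b, a, 1), (b, m, 1), (b, r, 1), (b, s, 1), (b, x, 1), (b, y, 1), (d, b, 2), (d, r, 2), (d, s, 2), (d, v, 2), (n, a, 1), (n, m, 1), (n, r, 1), (n, s, 1), (n, x, 1), (n, y, 1), (s, a, 1), (s, m, 1), (s, r, 1), (s, s, 1), (s, x, 1), (s, y, 1), (t, a, 1), (t, m, 1), (t, r, 1), (t, s, 1), (t, x, 1), (t, y, 1), (u, a, 1), (u, m, 1), (u, r, 1), (u, s, 1), (u, x, 1), (u, y, 1), (v, b, 2), (v, r, 2), (v, s, 2), (v, v, 2), (y, a, 1), (y, m, 1), (y, r, 1), (y, s, 1), (y, x, 1), (y, y, 1)}
Filtering on B != t leaves {(b, a, 1), (b, m, 1), (b, r, 1), (b, s, 1), (b, x, 1), (b, y, 1), (d, b, 2), (d, r, 2), (d, s, 2), (d, v, 2), (n, a, 1), (n, m, 1), (n, r, 1), (n, s, 1), (n, x, 1), (n, y, 1), (s, a, 1), (s, m, 1), (s, r, 1), (s, s, 1), (s, x, 1), (s, y, 1), (u, a, 1), (u, m, 1), (u, r, 1), (u, s, 1), (u, x, 1), (u, y, 1), (v, b, 2), (v, r, 2), (v, s, 2), (v, v, 2), (y, a, 1), (y, m, 1), (y, r, 1), (y, s, 1), (y, x, 1), (y, y, 1)}.
Keep only column(s) B, E (31 duplicate(s) eliminated): {(b, 1), (d, 2), (n, 1), (s, 1), (u, 1), (v, 2), (y, 1)}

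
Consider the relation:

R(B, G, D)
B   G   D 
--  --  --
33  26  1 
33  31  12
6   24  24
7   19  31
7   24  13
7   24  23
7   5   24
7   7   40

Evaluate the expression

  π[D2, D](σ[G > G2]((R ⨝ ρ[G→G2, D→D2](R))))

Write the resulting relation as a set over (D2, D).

{(1, 12), (24, 13), (24, 23), (24, 31), (24, 40), (31, 13), (31, 23), (40, 13), (40, 23), (40, 31)}

ρ[G→G2, D→D2]: schema becomes (B, G2, D2); tuples unchanged.
Joining R and ρ[G→G2, D→D2](R) on B yields {(33, 26, 1, 26, 1), (33, 26, 1, 31, 12), (33, 31, 12, 26, 1), (33, 31, 12, 31, 12), (6, 24, 24, 24, 24), (7, 19, 31, 19, 31), (7, 19, 31, 24, 13), (7, 19, 31, 24, 23), (7, 19, 31, 5, 24), (7, 19, 31, 7, 40), (7, 24, 13, 19, 31), (7, 24, 13, 24, 13), (7, 24, 13, 24, 23), (7, 24, 13, 5, 24), (7, 24, 13, 7, 40), (7, 24, 23, 19, 31), (7, 24, 23, 24, 13), (7, 24, 23, 24, 23), (7, 24, 23, 5, 24), (7, 24, 23, 7, 40), (7, 5, 24, 19, 31), (7, 5, 24, 24, 13), (7, 5, 24, 24, 23), (7, 5, 24, 5, 24), (7, 5, 24, 7, 40), (7, 7, 40, 19, 31), (7, 7, 40, 24, 13), (7, 7, 40, 24, 23), (7, 7, 40, 5, 24), (7, 7, 40, 7, 40)}.
Selection G > G2: {(33, 31, 12, 26, 1), (7, 19, 31, 5, 24), (7, 19, 31, 7, 40), (7, 24, 13, 19, 31), (7, 24, 13, 5, 24), (7, 24, 13, 7, 40), (7, 24, 23, 19, 31), (7, 24, 23, 5, 24), (7, 24, 23, 7, 40), (7, 7, 40, 5, 24)}
Projecting to D2, D: {(1, 12), (24, 13), (24, 23), (24, 31), (24, 40), (31, 13), (31, 23), (40, 13), (40, 23), (40, 31)}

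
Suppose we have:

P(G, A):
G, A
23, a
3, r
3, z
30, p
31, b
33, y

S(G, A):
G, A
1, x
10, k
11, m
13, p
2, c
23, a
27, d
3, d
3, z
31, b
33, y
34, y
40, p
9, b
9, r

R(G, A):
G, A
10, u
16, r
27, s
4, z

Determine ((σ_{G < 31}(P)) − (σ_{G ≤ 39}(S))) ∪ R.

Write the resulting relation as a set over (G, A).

Apply σ_{G < 31}; surviving tuples: {(23, a), (3, r), (3, z), (30, p)}
Apply σ_{G ≤ 39}; surviving tuples: {(1, x), (10, k), (11, m), (13, p), (2, c), (23, a), (27, d), (3, d), (3, z), (31, b), (33, y), (34, y), (9, b), (9, r)}
Set difference of the two operands is {(3, r), (30, p)}.
Set union of the two operands is {(10, u), (16, r), (27, s), (3, r), (30, p), (4, z)}.

{(10, u), (16, r), (27, s), (3, r), (30, p), (4, z)}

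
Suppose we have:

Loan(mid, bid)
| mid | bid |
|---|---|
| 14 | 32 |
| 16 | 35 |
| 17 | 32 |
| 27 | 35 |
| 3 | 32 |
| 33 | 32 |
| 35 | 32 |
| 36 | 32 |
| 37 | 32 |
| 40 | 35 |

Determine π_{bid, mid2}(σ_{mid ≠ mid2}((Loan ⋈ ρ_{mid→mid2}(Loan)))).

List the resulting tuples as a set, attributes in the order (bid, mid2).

{(32, 14), (32, 17), (32, 3), (32, 33), (32, 35), (32, 36), (32, 37), (35, 16), (35, 27), (35, 40)}

ρ[mid→mid2]: schema becomes (mid2, bid); tuples unchanged.
Joining Loan and ρ_{mid→mid2}(Loan) on bid yields {(14, 32, 14), (14, 32, 17), (14, 32, 3), (14, 32, 33), (14, 32, 35), (14, 32, 36), (14, 32, 37), (16, 35, 16), (16, 35, 27), (16, 35, 40), (17, 32, 14), (17, 32, 17), (17, 32, 3), (17, 32, 33), (17, 32, 35), (17, 32, 36), (17, 32, 37), (27, 35, 16), (27, 35, 27), (27, 35, 40), (3, 32, 14), (3, 32, 17), (3, 32, 3), (3, 32, 33), (3, 32, 35), (3, 32, 36), (3, 32, 37), (33, 32, 14), (33, 32, 17), (33, 32, 3), (33, 32, 33), (33, 32, 35), (33, 32, 36), (33, 32, 37), (35, 32, 14), (35, 32, 17), (35, 32, 3), (35, 32, 33), (35, 32, 35), (35, 32, 36), (35, 32, 37), (36, 32, 14), (36, 32, 17), (36, 32, 3), (36, 32, 33), (36, 32, 35), (36, 32, 36), (36, 32, 37), (37, 32, 14), (37, 32, 17), (37, 32, 3), (37, 32, 33), (37, 32, 35), (37, 32, 36), (37, 32, 37), (40, 35, 16), (40, 35, 27), (40, 35, 40)}.
Apply σ_{mid ≠ mid2}; surviving tuples: {(14, 32, 17), (14, 32, 3), (14, 32, 33), (14, 32, 35), (14, 32, 36), (14, 32, 37), (16, 35, 27), (16, 35, 40), (17, 32, 14), (17, 32, 3), (17, 32, 33), (17, 32, 35), (17, 32, 36), (17, 32, 37), (27, 35, 16), (27, 35, 40), (3, 32, 14), (3, 32, 17), (3, 32, 33), (3, 32, 35), (3, 32, 36), (3, 32, 37), (33, 32, 14), (33, 32, 17), (33, 32, 3), (33, 32, 35), (33, 32, 36), (33, 32, 37), (35, 32, 14), (35, 32, 17), (35, 32, 3), (35, 32, 33), (35, 32, 36), (35, 32, 37), (36, 32, 14), (36, 32, 17), (36, 32, 3), (36, 32, 33), (36, 32, 35), (36, 32, 37), (37, 32, 14), (37, 32, 17), (37, 32, 3), (37, 32, 33), (37, 32, 35), (37, 32, 36), (40, 35, 16), (40, 35, 27)}
π[bid, mid2]: project onto (bid, mid2) (38 duplicate(s) eliminated) → {(32, 14), (32, 17), (32, 3), (32, 33), (32, 35), (32, 36), (32, 37), (35, 16), (35, 27), (35, 40)}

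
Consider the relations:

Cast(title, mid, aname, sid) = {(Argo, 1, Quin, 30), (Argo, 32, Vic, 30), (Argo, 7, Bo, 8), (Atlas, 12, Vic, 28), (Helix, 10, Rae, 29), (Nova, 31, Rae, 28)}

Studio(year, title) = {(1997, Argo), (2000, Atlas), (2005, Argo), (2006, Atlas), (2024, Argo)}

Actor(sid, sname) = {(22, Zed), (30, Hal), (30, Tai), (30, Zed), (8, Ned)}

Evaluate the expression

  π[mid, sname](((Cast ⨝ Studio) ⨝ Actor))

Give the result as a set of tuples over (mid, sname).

{(1, Hal), (1, Tai), (1, Zed), (32, Hal), (32, Tai), (32, Zed), (7, Ned)}

Joining Cast and Studio on title yields {(Argo, 1, Quin, 30, 1997), (Argo, 1, Quin, 30, 2005), (Argo, 1, Quin, 30, 2024), (Argo, 32, Vic, 30, 1997), (Argo, 32, Vic, 30, 2005), (Argo, 32, Vic, 30, 2024), (Argo, 7, Bo, 8, 1997), (Argo, 7, Bo, 8, 2005), (Argo, 7, Bo, 8, 2024), (Atlas, 12, Vic, 28, 2000), (Atlas, 12, Vic, 28, 2006)}.
Joining (Cast ⨝ Studio) and Actor on sid yields {(Argo, 1, Quin, 30, 1997, Hal), (Argo, 1, Quin, 30, 1997, Tai), (Argo, 1, Quin, 30, 1997, Zed), (Argo, 1, Quin, 30, 2005, Hal), (Argo, 1, Quin, 30, 2005, Tai), (Argo, 1, Quin, 30, 2005, Zed), (Argo, 1, Quin, 30, 2024, Hal), (Argo, 1, Quin, 30, 2024, Tai), (Argo, 1, Quin, 30, 2024, Zed), (Argo, 32, Vic, 30, 1997, Hal), (Argo, 32, Vic, 30, 1997, Tai), (Argo, 32, Vic, 30, 1997, Zed), (Argo, 32, Vic, 30, 2005, Hal), (Argo, 32, Vic, 30, 2005, Tai), (Argo, 32, Vic, 30, 2005, Zed), (Argo, 32, Vic, 30, 2024, Hal), (Argo, 32, Vic, 30, 2024, Tai), (Argo, 32, Vic, 30, 2024, Zed), (Argo, 7, Bo, 8, 1997, Ned), (Argo, 7, Bo, 8, 2005, Ned), (Argo, 7, Bo, 8, 2024, Ned)}.
π_{mid, sname} gives {(1, Hal), (1, Tai), (1, Zed), (32, Hal), (32, Tai), (32, Zed), (7, Ned)} (14 duplicate(s) eliminated).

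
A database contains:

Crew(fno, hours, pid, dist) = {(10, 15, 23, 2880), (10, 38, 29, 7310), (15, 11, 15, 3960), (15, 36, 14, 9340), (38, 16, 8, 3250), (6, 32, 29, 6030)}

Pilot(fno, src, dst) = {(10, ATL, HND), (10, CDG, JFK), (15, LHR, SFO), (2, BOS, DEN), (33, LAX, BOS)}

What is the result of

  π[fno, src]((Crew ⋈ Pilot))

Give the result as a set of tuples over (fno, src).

{(10, ATL), (10, CDG), (15, LHR)}

Natural join on fno: {(10, 15, 23, 2880, ATL, HND), (10, 15, 23, 2880, CDG, JFK), (10, 38, 29, 7310, ATL, HND), (10, 38, 29, 7310, CDG, JFK), (15, 11, 15, 3960, LHR, SFO), (15, 36, 14, 9340, LHR, SFO)}
π_{fno, src} gives {(10, ATL), (10, CDG), (15, LHR)} (3 duplicate(s) eliminated).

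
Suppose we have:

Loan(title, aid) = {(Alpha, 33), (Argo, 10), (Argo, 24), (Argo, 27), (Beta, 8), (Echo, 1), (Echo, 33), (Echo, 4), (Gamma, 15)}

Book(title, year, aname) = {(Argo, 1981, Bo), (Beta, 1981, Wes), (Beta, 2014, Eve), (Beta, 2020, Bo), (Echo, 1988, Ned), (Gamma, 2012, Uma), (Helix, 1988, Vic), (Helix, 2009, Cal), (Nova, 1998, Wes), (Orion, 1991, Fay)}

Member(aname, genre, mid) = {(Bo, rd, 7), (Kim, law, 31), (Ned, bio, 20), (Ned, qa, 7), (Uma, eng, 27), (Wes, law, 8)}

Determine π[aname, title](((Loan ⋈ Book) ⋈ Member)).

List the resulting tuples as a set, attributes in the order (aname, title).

{(Bo, Argo), (Bo, Beta), (Ned, Echo), (Uma, Gamma), (Wes, Beta)}

Loan ⋈ Book (natural join on title): {(Argo, 10, 1981, Bo), (Argo, 24, 1981, Bo), (Argo, 27, 1981, Bo), (Beta, 8, 1981, Wes), (Beta, 8, 2014, Eve), (Beta, 8, 2020, Bo), (Echo, 1, 1988, Ned), (Echo, 33, 1988, Ned), (Echo, 4, 1988, Ned), (Gamma, 15, 2012, Uma)}
(Loan ⋈ Book) ⋈ Member (natural join on aname): {(Argo, 10, 1981, Bo, rd, 7), (Argo, 24, 1981, Bo, rd, 7), (Argo, 27, 1981, Bo, rd, 7), (Beta, 8, 1981, Wes, law, 8), (Beta, 8, 2020, Bo, rd, 7), (Echo, 1, 1988, Ned, bio, 20), (Echo, 1, 1988, Ned, qa, 7), (Echo, 33, 1988, Ned, bio, 20), (Echo, 33, 1988, Ned, qa, 7), (Echo, 4, 1988, Ned, bio, 20), (Echo, 4, 1988, Ned, qa, 7), (Gamma, 15, 2012, Uma, eng, 27)}
Projecting to aname, title (7 duplicate(s) eliminated): {(Bo, Argo), (Bo, Beta), (Ned, Echo), (Uma, Gamma), (Wes, Beta)}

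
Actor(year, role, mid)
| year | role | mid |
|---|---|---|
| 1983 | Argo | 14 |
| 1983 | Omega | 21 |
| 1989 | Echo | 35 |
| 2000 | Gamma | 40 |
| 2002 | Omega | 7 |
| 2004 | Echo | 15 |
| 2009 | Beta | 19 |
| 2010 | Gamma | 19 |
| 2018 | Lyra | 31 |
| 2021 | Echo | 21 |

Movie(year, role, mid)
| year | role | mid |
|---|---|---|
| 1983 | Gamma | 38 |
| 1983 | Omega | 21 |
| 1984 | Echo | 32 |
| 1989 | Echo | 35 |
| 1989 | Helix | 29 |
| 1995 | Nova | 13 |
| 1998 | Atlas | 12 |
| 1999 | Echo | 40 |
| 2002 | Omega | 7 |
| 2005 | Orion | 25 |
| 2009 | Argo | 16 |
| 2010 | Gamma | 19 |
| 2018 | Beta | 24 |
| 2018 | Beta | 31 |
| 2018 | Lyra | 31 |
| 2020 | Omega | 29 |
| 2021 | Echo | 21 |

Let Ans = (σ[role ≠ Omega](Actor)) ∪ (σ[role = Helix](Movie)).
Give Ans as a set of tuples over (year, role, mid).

Apply σ_{role ≠ Omega}; surviving tuples: {(1983, Argo, 14), (1989, Echo, 35), (2000, Gamma, 40), (2004, Echo, 15), (2009, Beta, 19), (2010, Gamma, 19), (2018, Lyra, 31), (2021, Echo, 21)}
Apply σ_{role = Helix}; surviving tuples: {(1989, Helix, 29)}
Set union of the two operands is {(1983, Argo, 14), (1989, Echo, 35), (1989, Helix, 29), (2000, Gamma, 40), (2004, Echo, 15), (2009, Beta, 19), (2010, Gamma, 19), (2018, Lyra, 31), (2021, Echo, 21)}.

{(1983, Argo, 14), (1989, Echo, 35), (1989, Helix, 29), (2000, Gamma, 40), (2004, Echo, 15), (2009, Beta, 19), (2010, Gamma, 19), (2018, Lyra, 31), (2021, Echo, 21)}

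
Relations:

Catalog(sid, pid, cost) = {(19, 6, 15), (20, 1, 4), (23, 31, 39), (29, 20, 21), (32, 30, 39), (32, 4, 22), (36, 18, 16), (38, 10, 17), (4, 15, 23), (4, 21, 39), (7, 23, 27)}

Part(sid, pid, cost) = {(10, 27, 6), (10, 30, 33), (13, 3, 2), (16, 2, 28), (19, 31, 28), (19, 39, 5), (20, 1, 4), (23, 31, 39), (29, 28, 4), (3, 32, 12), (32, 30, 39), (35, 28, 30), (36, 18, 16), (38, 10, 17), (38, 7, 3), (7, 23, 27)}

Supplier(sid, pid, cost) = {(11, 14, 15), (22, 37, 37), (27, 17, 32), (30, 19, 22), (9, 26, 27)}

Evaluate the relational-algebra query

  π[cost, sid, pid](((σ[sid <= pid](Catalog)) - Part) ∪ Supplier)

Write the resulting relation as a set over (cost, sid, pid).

{(15, 11, 14), (22, 30, 19), (23, 4, 15), (27, 9, 26), (32, 27, 17), (37, 22, 37), (39, 4, 21)}

Filtering on sid <= pid leaves {(23, 31, 39), (4, 15, 23), (4, 21, 39), (7, 23, 27)}.
Set difference of the two operands is {(4, 15, 23), (4, 21, 39)}.
Set union of the two operands is {(11, 14, 15), (22, 37, 37), (27, 17, 32), (30, 19, 22), (4, 15, 23), (4, 21, 39), (9, 26, 27)}.
Projecting to cost, sid, pid: {(15, 11, 14), (22, 30, 19), (23, 4, 15), (27, 9, 26), (32, 27, 17), (37, 22, 37), (39, 4, 21)}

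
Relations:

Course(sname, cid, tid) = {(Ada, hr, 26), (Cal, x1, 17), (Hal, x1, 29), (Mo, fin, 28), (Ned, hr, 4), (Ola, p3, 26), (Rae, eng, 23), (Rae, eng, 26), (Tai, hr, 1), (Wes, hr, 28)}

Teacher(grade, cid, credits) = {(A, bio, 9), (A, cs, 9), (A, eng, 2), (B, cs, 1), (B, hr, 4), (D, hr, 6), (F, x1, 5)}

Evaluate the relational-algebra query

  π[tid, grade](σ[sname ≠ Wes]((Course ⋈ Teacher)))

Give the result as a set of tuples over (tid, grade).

Natural join on cid: {(Ada, hr, 26, B, 4), (Ada, hr, 26, D, 6), (Cal, x1, 17, F, 5), (Hal, x1, 29, F, 5), (Ned, hr, 4, B, 4), (Ned, hr, 4, D, 6), (Rae, eng, 23, A, 2), (Rae, eng, 26, A, 2), (Tai, hr, 1, B, 4), (Tai, hr, 1, D, 6), (Wes, hr, 28, B, 4), (Wes, hr, 28, D, 6)}
Filtering on sname ≠ Wes leaves {(Ada, hr, 26, B, 4), (Ada, hr, 26, D, 6), (Cal, x1, 17, F, 5), (Hal, x1, 29, F, 5), (Ned, hr, 4, B, 4), (Ned, hr, 4, D, 6), (Rae, eng, 23, A, 2), (Rae, eng, 26, A, 2), (Tai, hr, 1, B, 4), (Tai, hr, 1, D, 6)}.
π[tid, grade]: project onto (tid, grade) → {(1, B), (1, D), (17, F), (23, A), (26, A), (26, B), (26, D), (29, F), (4, B), (4, D)}

{(1, B), (1, D), (17, F), (23, A), (26, A), (26, B), (26, D), (29, F), (4, B), (4, D)}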